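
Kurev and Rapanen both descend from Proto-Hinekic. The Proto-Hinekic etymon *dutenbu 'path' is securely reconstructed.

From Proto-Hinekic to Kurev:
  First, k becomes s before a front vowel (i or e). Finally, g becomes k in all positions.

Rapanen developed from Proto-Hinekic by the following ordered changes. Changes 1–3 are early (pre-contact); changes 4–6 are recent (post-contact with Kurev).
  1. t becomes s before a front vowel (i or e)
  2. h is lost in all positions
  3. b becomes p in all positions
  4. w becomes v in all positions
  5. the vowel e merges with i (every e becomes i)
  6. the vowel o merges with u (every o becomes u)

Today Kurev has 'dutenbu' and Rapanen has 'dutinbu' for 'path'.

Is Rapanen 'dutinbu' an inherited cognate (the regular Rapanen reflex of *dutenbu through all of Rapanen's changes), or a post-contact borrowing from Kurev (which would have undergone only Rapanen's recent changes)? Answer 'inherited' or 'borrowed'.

If inherited, *dutenbu would pass through all of Rapanen's changes:
Rapanen: *dutenbu > dusenbu > dusenpu > dusinpu  (by palatalisation, unconditioned shift, vowel merger)
If borrowed from Kurev 'dutenbu' after the early changes, it would undergo only the recent ones:
  rule 4 (unconditioned shift): no change (dutenbu)
  rule 5 (vowel merger): dutenbu → dutinbu
  rule 6 (vowel merger): no change (dutinbu)
  ⇒ as a loan: dutinbu
Rapanen 'dutinbu' matches the loan outcome 'dutinbu', not the inherited 'dusinpu' — it skipped the early Rapanen changes, so it was borrowed from Kurev.

borrowed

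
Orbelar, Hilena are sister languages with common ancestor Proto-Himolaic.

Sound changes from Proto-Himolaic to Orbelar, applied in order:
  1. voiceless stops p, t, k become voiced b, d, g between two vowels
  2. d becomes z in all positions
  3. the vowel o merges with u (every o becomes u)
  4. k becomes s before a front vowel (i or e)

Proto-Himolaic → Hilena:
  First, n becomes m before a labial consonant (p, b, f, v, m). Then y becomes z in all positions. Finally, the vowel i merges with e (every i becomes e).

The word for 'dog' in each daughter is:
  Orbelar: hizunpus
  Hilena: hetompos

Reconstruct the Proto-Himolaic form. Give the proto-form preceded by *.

Position 4: Orbelar has u, Hilena has o. Hilena preserves o here (none of its changes turn any other segment into o), so the proto-segment is *o.
Position 7: Orbelar has u, Hilena has o. Hilena preserves o here (none of its changes turn any other segment into o), so the proto-segment is *o.
Position 3: Orbelar has z, Hilena has t. Hilena preserves t here (none of its changes turn any other segment into t), so the proto-segment is *t.
This points to *hitonpos. Verify forward in each daughter:
Orbelar: *hitonpos
  hitonpos → hidonpos   [intervocalic voicing]
  hidonpos → hizonpos   [unconditioned shift]
  hizonpos → hizunpus   [vowel merger]
  hizunpus (rule 4 does not apply)
  giving Orbelar hizunpus.
Hilena: start from *hitonpos.
  rule 1 (nasal place assimilation): hitonpos → hitompos
  rule 2: no change — hitompos
  rule 3 (vowel merger): hitompos → hetompos
  ⇒ Hilena hetompos
Only *hitonpos yields all of Orbelar hizunpus, Hilena hetompos.

*hitonpos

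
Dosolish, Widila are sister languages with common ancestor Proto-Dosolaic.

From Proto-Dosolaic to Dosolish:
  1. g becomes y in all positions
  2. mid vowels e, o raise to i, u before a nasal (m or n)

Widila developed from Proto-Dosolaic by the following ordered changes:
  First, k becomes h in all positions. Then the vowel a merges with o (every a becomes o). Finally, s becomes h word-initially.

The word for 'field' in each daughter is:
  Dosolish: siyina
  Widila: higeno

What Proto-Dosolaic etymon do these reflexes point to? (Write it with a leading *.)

Position 4: Dosolish has i, Widila has e. Widila preserves e here (none of its changes turn any other segment into e), so the proto-segment is *e.
Position 1: Dosolish has s, Widila has h. Dosolish preserves s here (none of its changes turn any other segment into s), so the proto-segment is *s.
This points to *sigena. Verify forward in each daughter:
Dosolish: *sigena > siyena > siyina  (by unconditioned shift, pre-nasal raising)
Widila: *sigena > sigeno > higeno  (by vowel merger, debuccalisation)
Only *sigena yields all of Dosolish siyina, Widila higeno.

*sigena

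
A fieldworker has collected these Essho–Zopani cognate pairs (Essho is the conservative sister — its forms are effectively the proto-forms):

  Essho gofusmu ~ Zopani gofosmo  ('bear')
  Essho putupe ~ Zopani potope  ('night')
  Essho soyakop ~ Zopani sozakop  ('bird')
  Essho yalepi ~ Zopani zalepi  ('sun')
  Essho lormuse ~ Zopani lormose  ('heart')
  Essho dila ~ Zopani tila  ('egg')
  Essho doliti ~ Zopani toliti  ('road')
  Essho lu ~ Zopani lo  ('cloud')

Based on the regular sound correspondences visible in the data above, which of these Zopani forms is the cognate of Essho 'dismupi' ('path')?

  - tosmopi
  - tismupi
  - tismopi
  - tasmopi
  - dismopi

dila ~ tila — Essho d corresponds to Zopani t word-initially before a front vowel.
putupe ~ potope — Essho u corresponds to Zopani o after a consonant, before a labial obstruent.
Applying these to Essho 'dismupi':
  dismupi → tismupi   (d→t word-initially before a front vowel)
  tismupi → tismopi   (u→o after a consonant, before a labial obstruent)
So the Zopani cognate is 'tismopi'.

tismopi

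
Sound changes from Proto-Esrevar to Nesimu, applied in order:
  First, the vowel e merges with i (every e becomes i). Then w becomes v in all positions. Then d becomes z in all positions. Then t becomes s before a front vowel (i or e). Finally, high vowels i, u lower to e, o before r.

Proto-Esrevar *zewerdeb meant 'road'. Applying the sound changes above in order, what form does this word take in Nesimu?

ziverzib

Nesimu: *zewerdeb
  zewerdeb → ziwirdib   [vowel merger]
  ziwirdib → zivirdib   [unconditioned shift]
  zivirdib → zivirzib   [unconditioned shift]
  zivirzib (rule 4 does not apply)
  zivirzib → ziverzib   [pre-rhotic lowering]
  giving Nesimu ziverzib.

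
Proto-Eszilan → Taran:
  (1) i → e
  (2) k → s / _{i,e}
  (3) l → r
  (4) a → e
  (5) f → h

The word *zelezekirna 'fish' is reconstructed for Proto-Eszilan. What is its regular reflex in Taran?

Taran: *zelezekirna > zelezekerna > zelezeserna > zerezeserna > zerezeserne  (by vowel merger, palatalisation, unconditioned shift, vowel merger)

zerezeserne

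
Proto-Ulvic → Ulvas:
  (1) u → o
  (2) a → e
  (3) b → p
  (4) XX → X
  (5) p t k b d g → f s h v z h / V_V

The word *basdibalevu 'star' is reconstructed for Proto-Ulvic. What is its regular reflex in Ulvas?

pesdifelevo

Ulvas: start from *basdibalevu.
  rule 1 (vowel merger): basdibalevu → basdibalevo
  rule 2 (vowel merger): basdibalevo → besdibelevo
  rule 3 (unconditioned shift): besdibelevo → pesdipelevo
  rule 4: no change — pesdipelevo
  rule 5 (intervocalic lenition): pesdipelevo → pesdifelevo
  ⇒ Ulvas pesdifelevo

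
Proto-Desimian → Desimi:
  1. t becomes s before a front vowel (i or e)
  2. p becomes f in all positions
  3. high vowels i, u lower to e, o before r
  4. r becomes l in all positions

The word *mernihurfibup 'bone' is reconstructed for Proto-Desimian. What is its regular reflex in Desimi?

Desimi: *mernihurfibup > mernihurfibuf > mernihorfibuf > melniholfibuf  (by unconditioned shift, pre-rhotic lowering, unconditioned shift)

melniholfibuf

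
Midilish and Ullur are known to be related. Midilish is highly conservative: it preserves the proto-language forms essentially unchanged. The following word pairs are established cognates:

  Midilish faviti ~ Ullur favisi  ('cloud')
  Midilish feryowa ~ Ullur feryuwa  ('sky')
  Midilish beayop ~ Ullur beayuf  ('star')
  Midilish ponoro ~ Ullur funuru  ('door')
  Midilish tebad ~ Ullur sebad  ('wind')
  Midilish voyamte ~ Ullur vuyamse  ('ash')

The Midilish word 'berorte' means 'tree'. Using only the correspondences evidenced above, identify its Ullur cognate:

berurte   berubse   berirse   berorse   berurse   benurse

ponoro ~ funuru — Midilish o corresponds to Ullur u after a consonant, before r.
voyamte ~ vuyamse — Midilish t corresponds to Ullur s after a consonant, before a front vowel.
Applying these to Midilish 'berorte':
  berorte → berurte   (o→u after a consonant, before r)
  berurte → berurse   (t→s after a consonant, before a front vowel)
So the Ullur cognate is 'berurse'.

berurse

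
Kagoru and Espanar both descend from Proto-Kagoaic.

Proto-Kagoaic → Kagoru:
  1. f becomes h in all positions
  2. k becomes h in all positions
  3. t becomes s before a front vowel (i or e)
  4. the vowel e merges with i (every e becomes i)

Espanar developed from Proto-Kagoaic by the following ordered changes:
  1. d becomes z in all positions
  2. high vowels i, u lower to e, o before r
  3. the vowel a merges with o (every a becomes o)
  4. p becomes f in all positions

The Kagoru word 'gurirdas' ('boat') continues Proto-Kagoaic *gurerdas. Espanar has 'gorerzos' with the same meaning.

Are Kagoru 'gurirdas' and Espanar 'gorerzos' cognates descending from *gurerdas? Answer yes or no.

Derive the expected Espanar reflex of *gurerdas:
Espanar: start from *gurerdas.
  rule 1 (unconditioned shift): gurerdas → gurerzas
  rule 2 (pre-rhotic lowering): gurerzas → gorerzas
  rule 3 (vowel merger): gorerzas → gorerzos
  rule 4: no change — gorerzos
  ⇒ Espanar gorerzos
Espanar 'gorerzos' matches the regular reflex exactly, so the pair is cognate.

yes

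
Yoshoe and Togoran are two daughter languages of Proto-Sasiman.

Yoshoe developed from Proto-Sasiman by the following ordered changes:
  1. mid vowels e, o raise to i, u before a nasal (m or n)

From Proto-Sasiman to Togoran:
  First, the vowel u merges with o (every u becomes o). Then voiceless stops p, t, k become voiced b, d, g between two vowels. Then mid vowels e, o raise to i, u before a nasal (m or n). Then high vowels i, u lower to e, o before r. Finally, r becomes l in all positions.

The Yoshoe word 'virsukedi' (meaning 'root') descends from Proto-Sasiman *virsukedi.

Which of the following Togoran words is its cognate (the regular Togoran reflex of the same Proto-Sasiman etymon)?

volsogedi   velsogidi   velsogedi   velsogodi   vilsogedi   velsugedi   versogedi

velsogedi

Togoran: *virsukedi
  virsukedi → virsokedi   [vowel merger]
  virsokedi → virsogedi   [intervocalic voicing]
  virsogedi (rule 3 does not apply)
  virsogedi → versogedi   [pre-rhotic lowering]
  versogedi → velsogedi   [unconditioned shift]
  giving Togoran velsogedi.
Among the options, 'velsogedi' alone shows every Togoran change applied in order.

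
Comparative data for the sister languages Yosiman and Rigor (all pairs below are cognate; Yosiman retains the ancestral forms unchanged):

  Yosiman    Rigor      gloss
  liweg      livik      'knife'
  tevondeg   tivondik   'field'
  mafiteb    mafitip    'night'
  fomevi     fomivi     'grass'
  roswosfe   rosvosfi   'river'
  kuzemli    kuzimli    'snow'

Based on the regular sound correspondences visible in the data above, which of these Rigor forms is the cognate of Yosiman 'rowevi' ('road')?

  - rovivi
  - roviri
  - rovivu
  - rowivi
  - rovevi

rovivi

liweg ~ livik — Yosiman w corresponds to Rigor v between vowels (before a front vowel).
tevondeg ~ tivondik, fomevi ~ fomivi — Yosiman e corresponds to Rigor i after a consonant, before a labial obstruent.
Applying these to Yosiman 'rowevi':
  rowevi → rovevi   (w→v between vowels (before a front vowel))
  rovevi → rovivi   (e→i after a consonant, before a labial obstruent)
So the Rigor cognate is 'rovivi'.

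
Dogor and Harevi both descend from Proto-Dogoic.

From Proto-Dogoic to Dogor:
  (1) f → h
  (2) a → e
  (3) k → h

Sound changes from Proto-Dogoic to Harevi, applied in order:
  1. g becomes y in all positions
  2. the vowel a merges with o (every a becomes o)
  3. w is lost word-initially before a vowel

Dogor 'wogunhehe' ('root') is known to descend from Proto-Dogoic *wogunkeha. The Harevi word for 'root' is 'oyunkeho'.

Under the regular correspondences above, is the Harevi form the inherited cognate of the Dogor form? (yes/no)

Derive the expected Harevi reflex of *wogunkeha:
Harevi: *wogunkeha
  wogunkeha → woyunkeha   [unconditioned shift]
  woyunkeha → woyunkeho   [vowel merger]
  woyunkeho → oyunkeho   [glide loss]
  giving Harevi oyunkeho.
Harevi 'oyunkeho' matches the regular reflex exactly, so the pair is cognate.

yes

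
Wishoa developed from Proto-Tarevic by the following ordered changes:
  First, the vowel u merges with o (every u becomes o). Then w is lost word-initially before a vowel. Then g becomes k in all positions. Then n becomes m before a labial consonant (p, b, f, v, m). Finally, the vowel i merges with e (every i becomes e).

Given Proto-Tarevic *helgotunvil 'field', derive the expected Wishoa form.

Wishoa: start from *helgotunvil.
  rule 1 (vowel merger): helgotunvil → helgotonvil
  rule 2: no change — helgotonvil
  rule 3 (unconditioned shift): helgotonvil → helkotonvil
  rule 4 (nasal place assimilation): helkotonvil → helkotomvil
  rule 5 (vowel merger): helkotomvil → helkotomvel
  ⇒ Wishoa helkotomvel

helkotomvel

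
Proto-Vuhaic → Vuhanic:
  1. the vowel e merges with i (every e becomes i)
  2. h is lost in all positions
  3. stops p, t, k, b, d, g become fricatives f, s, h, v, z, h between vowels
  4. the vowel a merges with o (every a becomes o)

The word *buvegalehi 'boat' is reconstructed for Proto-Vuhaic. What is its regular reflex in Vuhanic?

Vuhanic: *buvegalehi
  buvegalehi → buvigalihi   [vowel merger]
  buvigalihi → buvigalii   [h-loss]
  buvigalii → buvihalii   [intervocalic lenition]
  buvihalii → buviholii   [vowel merger]
  giving Vuhanic buviholii.

buviholii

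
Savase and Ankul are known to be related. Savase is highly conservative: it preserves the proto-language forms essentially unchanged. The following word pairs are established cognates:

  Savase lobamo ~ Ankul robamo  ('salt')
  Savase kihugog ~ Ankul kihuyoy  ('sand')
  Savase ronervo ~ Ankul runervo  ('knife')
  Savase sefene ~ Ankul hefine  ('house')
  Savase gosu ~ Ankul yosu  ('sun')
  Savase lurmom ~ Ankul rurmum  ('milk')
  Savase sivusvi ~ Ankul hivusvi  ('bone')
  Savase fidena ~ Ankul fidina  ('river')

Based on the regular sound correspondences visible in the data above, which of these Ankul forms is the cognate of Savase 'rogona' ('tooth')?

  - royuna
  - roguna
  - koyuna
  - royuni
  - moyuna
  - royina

royuna

kihugog ~ kihuyoy — Savase g corresponds to Ankul y between vowels (before a back vowel).
ronervo ~ runervo — Savase o corresponds to Ankul u after a consonant, before a nasal.
Applying these to Savase 'rogona':
  rogona → royona   (g→y between vowels (before a back vowel))
  royona → royuna   (o→u after a consonant, before a nasal)
So the Ankul cognate is 'royuna'.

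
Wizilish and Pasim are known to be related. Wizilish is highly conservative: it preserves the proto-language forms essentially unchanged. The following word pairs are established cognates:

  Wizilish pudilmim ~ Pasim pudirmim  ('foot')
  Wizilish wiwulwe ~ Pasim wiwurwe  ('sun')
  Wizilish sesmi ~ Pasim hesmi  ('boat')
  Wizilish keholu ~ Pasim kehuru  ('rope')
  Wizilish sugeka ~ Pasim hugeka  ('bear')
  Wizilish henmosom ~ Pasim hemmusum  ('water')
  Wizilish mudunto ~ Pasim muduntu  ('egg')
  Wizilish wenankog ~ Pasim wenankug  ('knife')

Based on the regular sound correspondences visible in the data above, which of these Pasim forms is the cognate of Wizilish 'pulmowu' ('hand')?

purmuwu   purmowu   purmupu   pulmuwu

purmuwu

pudilmim ~ pudirmim — Wizilish l corresponds to Pasim r after a vowel, before a nasal.
keholu ~ kehuru, henmosom ~ hemmusum — Wizilish o corresponds to Pasim u after a consonant, before a consonant other than r, m, n, p, b, f, v.
Applying these to Wizilish 'pulmowu':
  pulmowu → purmowu   (l→r after a vowel, before a nasal)
  purmowu → purmuwu   (o→u after a consonant, before a consonant other than r, m, n, p, b, f, v)
So the Pasim cognate is 'purmuwu'.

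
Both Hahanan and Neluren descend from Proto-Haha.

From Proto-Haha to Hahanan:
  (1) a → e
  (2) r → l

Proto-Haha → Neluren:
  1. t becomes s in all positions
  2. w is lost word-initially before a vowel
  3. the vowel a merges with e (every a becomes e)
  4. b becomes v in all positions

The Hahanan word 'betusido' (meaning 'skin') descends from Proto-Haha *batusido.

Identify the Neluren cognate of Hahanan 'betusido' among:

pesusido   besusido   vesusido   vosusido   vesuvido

vesusido

Neluren: start from *batusido.
  rule 1 (unconditioned shift): batusido → basusido
  rule 2: no change — basusido
  rule 3 (vowel merger): basusido → besusido
  rule 4 (unconditioned shift): besusido → vesusido
  ⇒ Neluren vesusido
The other candidates each miss or misapply at least one Neluren change.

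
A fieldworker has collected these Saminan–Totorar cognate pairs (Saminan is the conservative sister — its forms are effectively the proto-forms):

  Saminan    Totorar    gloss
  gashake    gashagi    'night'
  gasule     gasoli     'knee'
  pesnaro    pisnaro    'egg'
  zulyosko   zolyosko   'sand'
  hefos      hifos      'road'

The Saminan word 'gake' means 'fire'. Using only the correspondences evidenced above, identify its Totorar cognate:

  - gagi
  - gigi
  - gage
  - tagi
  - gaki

gagi

gashake ~ gashagi — Saminan k corresponds to Totorar g between vowels (before a front vowel).
gashake ~ gashagi, gasule ~ gasoli — Saminan e corresponds to Totorar i word-finally.
Applying these to Saminan 'gake':
  gake → gage   (k→g between vowels (before a front vowel))
  gage → gagi   (e→i word-finally)
So the Totorar cognate is 'gagi'.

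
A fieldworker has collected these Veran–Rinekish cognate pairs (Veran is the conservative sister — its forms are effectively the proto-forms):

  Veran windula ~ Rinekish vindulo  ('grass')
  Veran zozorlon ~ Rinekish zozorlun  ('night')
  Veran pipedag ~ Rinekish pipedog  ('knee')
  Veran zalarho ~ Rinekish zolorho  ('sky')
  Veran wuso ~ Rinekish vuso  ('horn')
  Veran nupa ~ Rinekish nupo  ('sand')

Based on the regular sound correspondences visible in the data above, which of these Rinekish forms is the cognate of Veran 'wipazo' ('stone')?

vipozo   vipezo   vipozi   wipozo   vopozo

windula ~ vindulo — Veran w corresponds to Rinekish v word-initially before a front vowel.
pipedag ~ pipedog, zalarho ~ zolorho — Veran a corresponds to Rinekish o after a consonant, before a consonant other than r, m, n, p, b, f, v.
Applying these to Veran 'wipazo':
  wipazo → vipazo   (w→v word-initially before a front vowel)
  vipazo → vipozo   (a→o after a consonant, before a consonant other than r, m, n, p, b, f, v)
So the Rinekish cognate is 'vipozo'.

vipozo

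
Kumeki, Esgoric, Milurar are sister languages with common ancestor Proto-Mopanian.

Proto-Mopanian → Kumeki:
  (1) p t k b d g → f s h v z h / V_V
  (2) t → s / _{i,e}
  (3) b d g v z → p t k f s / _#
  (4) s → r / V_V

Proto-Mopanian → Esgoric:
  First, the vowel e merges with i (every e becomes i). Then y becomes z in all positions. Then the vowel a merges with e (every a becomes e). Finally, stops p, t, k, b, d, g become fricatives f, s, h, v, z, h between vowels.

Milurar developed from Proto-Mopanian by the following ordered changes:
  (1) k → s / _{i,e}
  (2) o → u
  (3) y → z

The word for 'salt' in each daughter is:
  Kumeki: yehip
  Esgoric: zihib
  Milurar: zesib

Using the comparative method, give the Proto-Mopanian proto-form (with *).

*yekib

Position 5: Kumeki has p, Esgoric has b, Milurar has b. Esgoric preserves b here (none of its changes turn any other segment into b), so the proto-segment is *b.
Position 3: Kumeki has h, Esgoric has h, Milurar has s. Taking the neighbouring segments as reconstructed: Kumeki h could go back to *k or *g or *h; Esgoric h could go back to *k or *g or *h; Milurar s could go back to *k or *s — the one source consistent with every daughter is *k.
Position 2: Kumeki has e, Esgoric has i, Milurar has e. Kumeki preserves e here (none of its changes turn any other segment into e), so the proto-segment is *e.
This points to *yekib. Verify forward in each daughter:
Kumeki: *yekib
  yekib → yehib   [intervocalic lenition]
  yehib (rule 2 does not apply)
  yehib → yehip   [final devoicing]
  yehip (rule 4 does not apply)
  giving Kumeki yehip.
Esgoric: start from *yekib.
  rule 1 (vowel merger): yekib → yikib
  rule 2 (unconditioned shift): yikib → zikib
  rule 3: no change — zikib
  rule 4 (intervocalic lenition): zikib → zihib
  ⇒ Esgoric zihib
Milurar: *yekib
  yekib → yesib   [palatalisation]
  yesib (rule 2 does not apply)
  yesib → zesib   [unconditioned shift]
  giving Milurar zesib.
*yekib is the unique common source.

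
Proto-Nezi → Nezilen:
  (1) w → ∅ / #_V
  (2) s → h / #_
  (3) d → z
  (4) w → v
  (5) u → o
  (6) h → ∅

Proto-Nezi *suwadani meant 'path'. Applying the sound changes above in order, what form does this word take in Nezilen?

Nezilen: *suwadani
  suwadani (rule 1 does not apply)
  suwadani → huwadani   [debuccalisation]
  huwadani → huwazani   [unconditioned shift]
  huwazani → huvazani   [unconditioned shift]
  huvazani → hovazani   [vowel merger]
  hovazani → ovazani   [h-loss]
  giving Nezilen ovazani.

ovazani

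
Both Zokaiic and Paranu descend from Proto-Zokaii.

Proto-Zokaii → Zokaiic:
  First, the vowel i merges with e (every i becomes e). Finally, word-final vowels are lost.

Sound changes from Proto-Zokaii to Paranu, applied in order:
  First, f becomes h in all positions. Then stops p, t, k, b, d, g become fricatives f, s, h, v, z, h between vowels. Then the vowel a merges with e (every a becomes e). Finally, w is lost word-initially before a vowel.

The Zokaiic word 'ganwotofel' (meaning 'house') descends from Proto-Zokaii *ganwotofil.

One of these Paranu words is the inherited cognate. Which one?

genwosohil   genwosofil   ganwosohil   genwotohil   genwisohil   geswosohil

genwosohil

Paranu: *ganwotofil
  ganwotofil → ganwotohil   [unconditioned shift]
  ganwotohil → ganwosohil   [intervocalic lenition]
  ganwosohil → genwosohil   [vowel merger]
  genwosohil (rule 4 does not apply)
  giving Paranu genwosohil.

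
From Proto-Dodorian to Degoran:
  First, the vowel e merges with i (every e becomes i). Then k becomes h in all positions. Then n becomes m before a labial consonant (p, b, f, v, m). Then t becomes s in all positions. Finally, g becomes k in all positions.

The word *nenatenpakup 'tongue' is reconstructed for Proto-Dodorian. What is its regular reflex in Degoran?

Degoran: start from *nenatenpakup.
  rule 1 (vowel merger): nenatenpakup → ninatinpakup
  rule 2 (unconditioned shift): ninatinpakup → ninatinpahup
  rule 3 (nasal place assimilation): ninatinpahup → ninatimpahup
  rule 4 (unconditioned shift): ninatimpahup → ninasimpahup
  rule 5: no change — ninasimpahup
  ⇒ Degoran ninasimpahup

ninasimpahup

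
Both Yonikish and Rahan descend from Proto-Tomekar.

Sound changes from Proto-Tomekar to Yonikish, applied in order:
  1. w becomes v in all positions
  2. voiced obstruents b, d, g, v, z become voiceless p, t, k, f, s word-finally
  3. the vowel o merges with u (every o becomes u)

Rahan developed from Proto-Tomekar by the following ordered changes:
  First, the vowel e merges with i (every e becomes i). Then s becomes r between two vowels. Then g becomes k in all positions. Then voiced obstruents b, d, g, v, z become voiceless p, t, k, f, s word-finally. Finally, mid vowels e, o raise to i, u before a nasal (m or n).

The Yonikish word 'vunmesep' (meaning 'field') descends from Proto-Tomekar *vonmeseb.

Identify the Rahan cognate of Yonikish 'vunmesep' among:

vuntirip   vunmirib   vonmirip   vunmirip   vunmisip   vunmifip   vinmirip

Rahan: start from *vonmeseb.
  rule 1 (vowel merger): vonmeseb → vonmisib
  rule 2 (rhotacism): vonmisib → vonmirib
  rule 3: no change — vonmirib
  rule 4 (final devoicing): vonmirib → vonmirip
  rule 5 (pre-nasal raising): vonmirip → vunmirip
  ⇒ Rahan vunmirip

vunmirip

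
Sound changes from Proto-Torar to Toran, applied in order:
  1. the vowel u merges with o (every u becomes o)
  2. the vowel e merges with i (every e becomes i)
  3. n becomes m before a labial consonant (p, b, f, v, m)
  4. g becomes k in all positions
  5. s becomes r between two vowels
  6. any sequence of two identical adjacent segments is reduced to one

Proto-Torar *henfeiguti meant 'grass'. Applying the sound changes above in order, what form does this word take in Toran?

himfikoti

Toran: *henfeiguti
  henfeiguti → henfeigoti   [vowel merger]
  henfeigoti → hinfiigoti   [vowel merger]
  hinfiigoti → himfiigoti   [nasal place assimilation]
  himfiigoti → himfiikoti   [unconditioned shift]
  himfiikoti (rule 5 does not apply)
  himfiikoti → himfikoti   [degemination]
  giving Toran himfikoti.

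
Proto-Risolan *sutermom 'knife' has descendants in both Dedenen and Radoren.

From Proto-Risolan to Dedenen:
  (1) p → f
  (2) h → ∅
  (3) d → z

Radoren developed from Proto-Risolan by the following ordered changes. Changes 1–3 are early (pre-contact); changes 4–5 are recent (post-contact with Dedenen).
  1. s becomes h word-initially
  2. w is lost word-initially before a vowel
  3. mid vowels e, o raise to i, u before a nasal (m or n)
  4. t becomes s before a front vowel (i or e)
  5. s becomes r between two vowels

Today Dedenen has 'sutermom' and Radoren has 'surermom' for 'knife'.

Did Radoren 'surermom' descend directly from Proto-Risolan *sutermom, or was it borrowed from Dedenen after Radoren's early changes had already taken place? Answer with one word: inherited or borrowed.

If inherited, *sutermom would pass through all of Radoren's changes:
Radoren: *sutermom
  sutermom → hutermom   [debuccalisation]
  hutermom (rule 2 does not apply)
  hutermom → hutermum   [pre-nasal raising]
  hutermum → husermum   [palatalisation]
  husermum → hurermum   [rhotacism]
  giving Radoren hurermum.
If borrowed from Dedenen 'sutermom' after the early changes, it would undergo only the recent ones:
  rule 4 (palatalisation): sutermom → susermom
  rule 5 (rhotacism): susermom → surermom
  ⇒ as a loan: surermom
Radoren 'surermom' matches the loan outcome 'surermom', not the inherited 'hurermum' — it skipped the early Radoren changes, so it was borrowed from Dedenen.

borrowed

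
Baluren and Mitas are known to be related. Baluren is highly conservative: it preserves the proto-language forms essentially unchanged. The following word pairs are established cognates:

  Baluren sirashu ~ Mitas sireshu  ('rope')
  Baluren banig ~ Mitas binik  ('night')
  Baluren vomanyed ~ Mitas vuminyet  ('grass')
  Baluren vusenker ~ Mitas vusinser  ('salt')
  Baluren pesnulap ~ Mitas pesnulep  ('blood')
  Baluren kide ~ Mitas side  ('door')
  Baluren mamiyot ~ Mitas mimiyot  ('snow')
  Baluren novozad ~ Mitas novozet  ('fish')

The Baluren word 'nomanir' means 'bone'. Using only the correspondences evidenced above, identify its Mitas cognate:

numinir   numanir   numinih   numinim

vomanyed ~ vuminyet — Baluren o corresponds to Mitas u after a consonant, before a nasal.
banig ~ binik, vomanyed ~ vuminyet — Baluren a corresponds to Mitas i after a consonant, before a nasal.
Applying these to Baluren 'nomanir':
  nomanir → numanir   (o→u after a consonant, before a nasal)
  numanir → numinir   (a→i after a consonant, before a nasal)
So the Mitas cognate is 'numinir'.

numinir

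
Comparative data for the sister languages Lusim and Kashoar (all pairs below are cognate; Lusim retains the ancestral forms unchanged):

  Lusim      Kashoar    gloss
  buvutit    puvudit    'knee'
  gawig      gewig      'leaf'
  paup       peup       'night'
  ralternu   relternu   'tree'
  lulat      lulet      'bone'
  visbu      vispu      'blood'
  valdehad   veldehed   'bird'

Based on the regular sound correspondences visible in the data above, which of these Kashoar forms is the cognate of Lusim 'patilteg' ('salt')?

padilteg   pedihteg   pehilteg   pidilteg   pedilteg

gawig ~ gewig, ralternu ~ relternu — Lusim a corresponds to Kashoar e after a consonant, before a consonant other than r, m, n, p, b, f, v.
buvutit ~ puvudit — Lusim t corresponds to Kashoar d between vowels (before a front vowel).
Applying these to Lusim 'patilteg':
  patilteg → petilteg   (a→e after a consonant, before a consonant other than r, m, n, p, b, f, v)
  petilteg → pedilteg   (t→d between vowels (before a front vowel))
So the Kashoar cognate is 'pedilteg'.

pedilteg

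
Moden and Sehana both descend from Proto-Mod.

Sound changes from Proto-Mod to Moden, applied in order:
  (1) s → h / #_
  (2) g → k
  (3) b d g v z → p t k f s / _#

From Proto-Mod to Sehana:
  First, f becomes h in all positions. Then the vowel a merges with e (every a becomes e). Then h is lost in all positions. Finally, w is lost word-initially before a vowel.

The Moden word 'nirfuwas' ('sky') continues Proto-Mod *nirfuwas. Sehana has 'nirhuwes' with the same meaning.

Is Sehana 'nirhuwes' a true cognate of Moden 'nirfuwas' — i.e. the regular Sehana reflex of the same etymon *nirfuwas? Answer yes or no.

no

Derive the expected Sehana reflex of *nirfuwas:
Sehana: start from *nirfuwas.
  rule 1 (unconditioned shift): nirfuwas → nirhuwas
  rule 2 (vowel merger): nirhuwas → nirhuwes
  rule 3 (h-loss): nirhuwes → niruwes
  rule 4: no change — niruwes
  ⇒ Sehana niruwes
The regular Sehana reflex would be 'niruwes', but the attested form is 'nirhuwes'. The correspondence is irregular, so they are not cognates (the Sehana form has a different source).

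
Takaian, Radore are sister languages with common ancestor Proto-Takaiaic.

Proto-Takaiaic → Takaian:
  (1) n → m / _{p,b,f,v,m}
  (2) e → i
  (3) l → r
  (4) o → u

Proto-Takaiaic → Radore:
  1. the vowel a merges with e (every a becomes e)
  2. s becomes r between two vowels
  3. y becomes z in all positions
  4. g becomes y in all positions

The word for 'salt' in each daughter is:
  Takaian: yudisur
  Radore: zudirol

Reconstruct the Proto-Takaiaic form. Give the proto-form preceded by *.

Position 5: Takaian has s, Radore has r. Takaian preserves s here (none of its changes turn any other segment into s), so the proto-segment is *s.
Position 6: Takaian has u, Radore has o. Radore preserves o here (none of its changes turn any other segment into o), so the proto-segment is *o.
Position 1: Takaian has y, Radore has z. Takaian preserves y here (none of its changes turn any other segment into y), so the proto-segment is *y.
Verify the candidate proto-form against each daughter:
Takaian: *yudisol
  yudisol (rule 1 does not apply)
  yudisol (rule 2 does not apply)
  yudisol → yudisor   [unconditioned shift]
  yudisor → yudisur   [vowel merger]
  giving Takaian yudisur.
Radore: *yudisol
  yudisol (rule 1 does not apply)
  yudisol → yudirol   [rhotacism]
  yudirol → zudirol   [unconditioned shift]
  zudirol (rule 4 does not apply)
  giving Radore zudirol.
No other proto-form is consistent with every reflex, so the reconstruction is *yudisol.

*yudisol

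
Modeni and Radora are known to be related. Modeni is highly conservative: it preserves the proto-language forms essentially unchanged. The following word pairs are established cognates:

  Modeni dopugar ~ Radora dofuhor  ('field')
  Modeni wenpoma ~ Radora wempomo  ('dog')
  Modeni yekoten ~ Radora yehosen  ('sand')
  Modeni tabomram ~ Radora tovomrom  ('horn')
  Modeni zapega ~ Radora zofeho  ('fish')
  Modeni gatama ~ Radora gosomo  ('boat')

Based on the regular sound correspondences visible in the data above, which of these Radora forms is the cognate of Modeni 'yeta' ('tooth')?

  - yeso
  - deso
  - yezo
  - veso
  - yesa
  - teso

gatama ~ gosomo — Modeni t corresponds to Radora s between vowels (before a back vowel).
wenpoma ~ wempomo, zapega ~ zofeho — Modeni a corresponds to Radora o word-finally.
Applying these to Modeni 'yeta':
  yeta → yesa   (t→s between vowels (before a back vowel))
  yesa → yeso   (a→o word-finally)
So the Radora cognate is 'yeso'.

yeso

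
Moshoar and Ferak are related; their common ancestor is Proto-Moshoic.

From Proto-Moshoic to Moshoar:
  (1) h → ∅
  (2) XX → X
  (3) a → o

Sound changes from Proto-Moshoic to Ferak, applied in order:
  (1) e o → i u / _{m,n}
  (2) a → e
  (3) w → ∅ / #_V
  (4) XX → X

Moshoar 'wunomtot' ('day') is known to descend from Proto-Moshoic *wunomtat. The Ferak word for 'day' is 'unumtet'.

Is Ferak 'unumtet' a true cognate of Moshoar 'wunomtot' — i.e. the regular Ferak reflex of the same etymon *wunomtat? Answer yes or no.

Derive the expected Ferak reflex of *wunomtat:
Ferak: start from *wunomtat.
  rule 1 (pre-nasal raising): wunomtat → wunumtat
  rule 2 (vowel merger): wunumtat → wunumtet
  rule 3 (glide loss): wunumtet → unumtet
  rule 4: no change — unumtet
  ⇒ Ferak unumtet
Ferak 'unumtet' matches the regular reflex exactly, so the pair is cognate.

yes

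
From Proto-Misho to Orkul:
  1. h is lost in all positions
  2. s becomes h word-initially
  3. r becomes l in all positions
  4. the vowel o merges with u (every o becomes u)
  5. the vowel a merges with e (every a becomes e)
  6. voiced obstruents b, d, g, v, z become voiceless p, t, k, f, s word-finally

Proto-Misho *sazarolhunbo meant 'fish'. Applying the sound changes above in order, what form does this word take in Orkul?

hezelulunbu

Orkul: start from *sazarolhunbo.
  rule 1 (h-loss): sazarolhunbo → sazarolunbo
  rule 2 (debuccalisation): sazarolunbo → hazarolunbo
  rule 3 (unconditioned shift): hazarolunbo → hazalolunbo
  rule 4 (vowel merger): hazalolunbo → hazalulunbu
  rule 5 (vowel merger): hazalulunbu → hezelulunbu
  rule 6: no change — hezelulunbu
  ⇒ Orkul hezelulunbu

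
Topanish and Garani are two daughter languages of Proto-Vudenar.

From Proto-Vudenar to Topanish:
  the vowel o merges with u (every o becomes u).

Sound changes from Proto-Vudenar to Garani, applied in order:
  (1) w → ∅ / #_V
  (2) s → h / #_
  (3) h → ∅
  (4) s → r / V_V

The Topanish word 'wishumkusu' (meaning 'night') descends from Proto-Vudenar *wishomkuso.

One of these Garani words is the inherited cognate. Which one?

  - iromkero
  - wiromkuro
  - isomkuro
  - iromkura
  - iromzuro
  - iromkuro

Garani: *wishomkuso > ishomkuso > isomkuso > iromkuro  (by glide loss, h-loss, rhotacism)
The other candidates each miss or misapply at least one Garani change.

iromkuro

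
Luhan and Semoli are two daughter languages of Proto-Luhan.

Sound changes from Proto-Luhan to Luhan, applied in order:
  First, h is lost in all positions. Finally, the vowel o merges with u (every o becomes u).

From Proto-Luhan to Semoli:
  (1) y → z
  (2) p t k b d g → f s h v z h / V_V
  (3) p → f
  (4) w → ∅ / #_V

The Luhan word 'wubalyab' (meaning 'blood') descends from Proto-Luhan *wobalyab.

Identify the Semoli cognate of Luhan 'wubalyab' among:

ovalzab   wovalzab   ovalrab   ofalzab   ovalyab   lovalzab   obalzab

Semoli: *wobalyab > wobalzab > wovalzab > ovalzab  (by unconditioned shift, intervocalic lenition, glide loss)
Among the options, 'ovalzab' alone shows every Semoli change applied in order.

ovalzab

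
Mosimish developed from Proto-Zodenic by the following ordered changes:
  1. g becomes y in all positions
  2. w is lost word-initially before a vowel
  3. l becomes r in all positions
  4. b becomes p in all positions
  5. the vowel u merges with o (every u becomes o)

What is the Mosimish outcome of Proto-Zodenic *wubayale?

Mosimish: *wubayale > ubayale > ubayare > upayare > opayare  (by glide loss, unconditioned shift, unconditioned shift, vowel merger)

opayare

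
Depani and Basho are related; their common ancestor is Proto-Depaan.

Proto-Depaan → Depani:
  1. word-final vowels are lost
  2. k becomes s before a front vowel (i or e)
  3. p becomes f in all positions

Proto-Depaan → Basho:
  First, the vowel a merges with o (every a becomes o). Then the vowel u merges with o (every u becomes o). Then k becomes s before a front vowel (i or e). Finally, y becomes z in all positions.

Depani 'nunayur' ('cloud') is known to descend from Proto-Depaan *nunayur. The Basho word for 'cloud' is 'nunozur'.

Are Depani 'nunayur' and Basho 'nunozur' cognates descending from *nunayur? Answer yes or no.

no

Derive the expected Basho reflex of *nunayur:
Basho: start from *nunayur.
  rule 1 (vowel merger): nunayur → nunoyur
  rule 2 (vowel merger): nunoyur → nonoyor
  rule 3: no change — nonoyor
  rule 4 (unconditioned shift): nonoyor → nonozor
  ⇒ Basho nonozor
The regular Basho reflex would be 'nonozor', but the attested form is 'nunozur'. The correspondence is irregular, so they are not cognates (the Basho form has a different source).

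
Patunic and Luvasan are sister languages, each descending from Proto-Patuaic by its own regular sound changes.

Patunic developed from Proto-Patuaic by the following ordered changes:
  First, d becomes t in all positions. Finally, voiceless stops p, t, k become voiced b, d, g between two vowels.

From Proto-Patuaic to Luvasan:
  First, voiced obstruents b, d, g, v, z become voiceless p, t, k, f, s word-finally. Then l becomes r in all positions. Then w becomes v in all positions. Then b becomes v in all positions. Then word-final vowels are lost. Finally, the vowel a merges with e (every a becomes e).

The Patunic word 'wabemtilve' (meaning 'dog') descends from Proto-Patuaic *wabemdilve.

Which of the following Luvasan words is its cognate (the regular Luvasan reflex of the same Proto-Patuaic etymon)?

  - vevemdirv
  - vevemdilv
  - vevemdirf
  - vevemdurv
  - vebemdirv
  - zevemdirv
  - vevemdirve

vevemdirv

Luvasan: *wabemdilve
  wabemdilve (rule 1 does not apply)
  wabemdilve → wabemdirve   [unconditioned shift]
  wabemdirve → vabemdirve   [unconditioned shift]
  vabemdirve → vavemdirve   [unconditioned shift]
  vavemdirve → vavemdirv   [apocope]
  vavemdirv → vevemdirv   [vowel merger]
  giving Luvasan vevemdirv.
Only 'vevemdirv' matches the regular Luvasan development of *wabemdilve.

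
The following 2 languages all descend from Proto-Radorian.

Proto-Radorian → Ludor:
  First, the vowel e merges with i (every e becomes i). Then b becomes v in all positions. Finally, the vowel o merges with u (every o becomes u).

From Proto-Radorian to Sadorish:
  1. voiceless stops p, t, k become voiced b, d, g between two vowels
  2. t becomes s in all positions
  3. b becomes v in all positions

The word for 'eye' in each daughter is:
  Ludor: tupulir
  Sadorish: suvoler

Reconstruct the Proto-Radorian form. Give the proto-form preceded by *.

*tupoler

Position 1: Ludor has t, Sadorish has s. Ludor preserves t here (none of its changes turn any other segment into t), so the proto-segment is *t.
Position 6: Ludor has i, Sadorish has e. Sadorish preserves e here (none of its changes turn any other segment into e), so the proto-segment is *e.
Position 4: Ludor has u, Sadorish has o. Sadorish preserves o here (none of its changes turn any other segment into o), so the proto-segment is *o.
This points to *tupoler. Verify forward in each daughter:
Ludor: start from *tupoler.
  rule 1 (vowel merger): tupoler → tupolir
  rule 2: no change — tupolir
  rule 3 (vowel merger): tupolir → tupulir
  ⇒ Ludor tupulir
Sadorish: *tupoler
  tupoler → tuboler   [intervocalic voicing]
  tuboler → suboler   [unconditioned shift]
  suboler → suvoler   [unconditioned shift]
  giving Sadorish suvoler.
No other proto-form is consistent with every reflex, so the reconstruction is *tupoler.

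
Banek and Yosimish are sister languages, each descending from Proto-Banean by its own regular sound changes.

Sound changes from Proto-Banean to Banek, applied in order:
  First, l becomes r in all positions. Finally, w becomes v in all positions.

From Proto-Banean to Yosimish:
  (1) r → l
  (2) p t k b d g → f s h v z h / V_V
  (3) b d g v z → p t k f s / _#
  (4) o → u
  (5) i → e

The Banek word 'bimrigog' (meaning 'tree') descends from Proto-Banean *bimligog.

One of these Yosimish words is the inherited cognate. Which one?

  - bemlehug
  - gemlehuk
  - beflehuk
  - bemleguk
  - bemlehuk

bemlehuk

Yosimish: start from *bimligog.
  rule 1: no change — bimligog
  rule 2 (intervocalic lenition): bimligog → bimlihog
  rule 3 (final devoicing): bimlihog → bimlihok
  rule 4 (vowel merger): bimlihok → bimlihuk
  rule 5 (vowel merger): bimlihuk → bemlehuk
  ⇒ Yosimish bemlehuk
The other candidates each miss or misapply at least one Yosimish change.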